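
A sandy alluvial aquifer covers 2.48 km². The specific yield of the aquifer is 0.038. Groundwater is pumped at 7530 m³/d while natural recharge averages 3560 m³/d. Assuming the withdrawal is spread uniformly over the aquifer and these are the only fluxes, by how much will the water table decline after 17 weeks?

A = 2.48 km² = 2.48 × 10^6 m²
Net abstraction = 7530 − 3560 = 3970 m³/d
t = 17 weeks = 119 d
ΔV = Q × t = 3970 m³/d × 119 d = 4.724 × 10^5 m³
Δh = ΔV / (Sy × A) = 4.724 × 10^5 / (0.038 × 2.48 × 10^6) = 5.013 m

Δh ≈ 5.01 m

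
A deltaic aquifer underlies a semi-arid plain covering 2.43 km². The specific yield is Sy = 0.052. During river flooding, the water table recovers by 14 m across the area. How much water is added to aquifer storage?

A = 2.43 km² = 2.43 × 10^6 m²
ΔV = Sy × A × Δh = 0.052 × 2.43 × 10^6 m² × 14 m = 1.769 × 10^6 m³

ΔV ≈ 1.77 × 10^6 m³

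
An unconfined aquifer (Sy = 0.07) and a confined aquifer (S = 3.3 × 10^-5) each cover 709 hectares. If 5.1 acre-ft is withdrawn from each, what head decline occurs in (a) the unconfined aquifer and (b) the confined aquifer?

Δh_u ≈ 0.0127 m; Δh_c ≈ 26.9 m

A = 709 hectares = 7.09 × 10^6 m²
ΔV = 5.1 acre-ft = 6291 m³
Unconfined: Δh_u = ΔV/(Sy·A) = 6291/(0.07 × 7.09 × 10^6) = 0.01268 m
Confined: Δh_c = ΔV/(S·A) = 6291/(3.3 × 10^-5 × 7.09 × 10^6) = 26.89 m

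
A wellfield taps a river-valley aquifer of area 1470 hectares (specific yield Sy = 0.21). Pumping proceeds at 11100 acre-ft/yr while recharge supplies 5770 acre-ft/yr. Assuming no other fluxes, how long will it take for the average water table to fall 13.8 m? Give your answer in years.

t ≈ 6.48 years

A = 1470 hectares = 1.47 × 10^7 m²
ΔV = Sy × A × Δh = 0.21 × 1.47 × 10^7 × 13.8 = 4.26 × 10^7 m³
Net withdrawal = 11100 − 5770 = 5330 acre-ft/yr = 18010 m³/d
t = ΔV / Q = 4.26 × 10^7 m³ / 18010 m³/d = 2365 d
t = 2365 d ≈ 6.48 years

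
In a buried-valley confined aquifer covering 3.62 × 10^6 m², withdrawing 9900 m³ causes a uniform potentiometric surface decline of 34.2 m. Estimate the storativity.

S ≈ 8 × 10^-5

S = ΔV / (A × Δh) = 9900 m³ / (3.62 × 10^6 m² × 34.2 m) = 7.997 × 10^-5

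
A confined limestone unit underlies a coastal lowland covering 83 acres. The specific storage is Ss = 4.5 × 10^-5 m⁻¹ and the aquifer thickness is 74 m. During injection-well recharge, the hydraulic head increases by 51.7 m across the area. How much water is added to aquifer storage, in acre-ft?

S = Ss × b = 4.5 × 10^-5 m⁻¹ × 74 m = 3.33 × 10^-3
A = 83 acres = 3.359 × 10^5 m²
ΔV = S × A × Δh = 0.00333 × 3.359 × 10^5 m² × 51.7 m = 57830 m³
ΔV = 57830 m³ = 46.88 acre-ft

ΔV ≈ 46.9 acre-ft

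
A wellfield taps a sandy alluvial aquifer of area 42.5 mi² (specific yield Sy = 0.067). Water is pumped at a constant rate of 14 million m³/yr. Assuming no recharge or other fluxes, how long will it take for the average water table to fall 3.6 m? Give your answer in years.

t ≈ 1.9 years

A = 42.5 mi² = 1.101 × 10^8 m²
ΔV = Sy × A × Δh = 0.067 × 1.101 × 10^8 × 3.6 = 2.655 × 10^7 m³
Q = 14 million m³/yr = 38360 m³/d
t = ΔV / Q = 2.655 × 10^7 m³ / 38360 m³/d = 692.2 d
t = 692.2 d ≈ 1.896 years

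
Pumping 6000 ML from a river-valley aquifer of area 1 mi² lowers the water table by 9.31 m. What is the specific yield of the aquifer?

A = 1 mi² = 2.59 × 10^6 m²
ΔV = 6000 ML = 6 × 10^6 m³
Sy = ΔV / (A × Δh) = 6 × 10^6 m³ / (2.59 × 10^6 m² × 9.31 m) = 0.2488

Sy ≈ 0.25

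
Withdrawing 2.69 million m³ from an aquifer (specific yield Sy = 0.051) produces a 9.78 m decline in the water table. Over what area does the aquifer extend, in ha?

A ≈ 539 ha

ΔV = 2.69 million m³ = 2.69 × 10^6 m³
A = ΔV / (Sy × Δh) = 2.69 × 10^6 / (0.051 × 9.78) = 5.393 × 10^6 m²
A = 5.393 × 10^6 m² = 539.3 ha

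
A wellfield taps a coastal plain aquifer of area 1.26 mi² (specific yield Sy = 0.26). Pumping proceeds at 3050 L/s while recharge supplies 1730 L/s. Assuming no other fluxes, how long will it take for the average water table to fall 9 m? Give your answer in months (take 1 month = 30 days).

t ≈ 2.23 months

A = 1.26 mi² = 3.263 × 10^6 m²
ΔV = Sy × A × Δh = 0.26 × 3.263 × 10^6 × 9 = 7.636 × 10^6 m³
Net withdrawal = 3050 − 1730 = 1320 L/s = 1.14 × 10^5 m³/d
t = ΔV / Q = 7.636 × 10^6 m³ / 1.14 × 10^5 m³/d = 66.96 d
t = 66.96 d ≈ 2.232 months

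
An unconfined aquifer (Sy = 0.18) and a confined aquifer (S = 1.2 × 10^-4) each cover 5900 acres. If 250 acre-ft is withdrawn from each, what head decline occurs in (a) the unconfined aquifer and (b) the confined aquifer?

A = 5900 acres = 2.388 × 10^7 m²
ΔV = 250 acre-ft = 3.084 × 10^5 m³
Unconfined: Δh_u = ΔV/(Sy·A) = 3.084 × 10^5/(0.18 × 2.388 × 10^7) = 0.07175 m
Confined: Δh_c = ΔV/(S·A) = 3.084 × 10^5/(1.2 × 10^-4 × 2.388 × 10^7) = 107.6 m

Δh_u ≈ 0.0718 m; Δh_c ≈ 108 m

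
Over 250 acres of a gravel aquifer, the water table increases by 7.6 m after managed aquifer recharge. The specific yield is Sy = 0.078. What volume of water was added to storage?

ΔV ≈ 6 × 10^5 m³

A = 250 acres = 1.012 × 10^6 m²
ΔV = Sy × A × Δh = 0.078 × 1.012 × 10^6 m² × 7.6 m = 5.997 × 10^5 m³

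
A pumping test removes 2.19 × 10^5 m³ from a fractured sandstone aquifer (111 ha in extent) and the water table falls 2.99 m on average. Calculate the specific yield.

A = 111 ha = 1.11 × 10^6 m²
Sy = ΔV / (A × Δh) = 2.19 × 10^5 m³ / (1.11 × 10^6 m² × 2.99 m) = 0.06599

Sy ≈ 0.066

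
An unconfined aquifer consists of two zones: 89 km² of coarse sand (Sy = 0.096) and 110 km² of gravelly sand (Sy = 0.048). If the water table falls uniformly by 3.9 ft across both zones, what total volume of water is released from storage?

A₁ = 89 km² = 8.9 × 10^7 m²; A₂ = 110 km² = 1.1 × 10^8 m²
Δh = 3.9 ft = 1.189 m
ΔV₁ = 0.096 × 8.9 × 10^7 × 1.189 = 1.016 × 10^7 m³
ΔV₂ = 0.048 × 1.1 × 10^8 × 1.189 = 6.276 × 10^6 m³
ΔV = ΔV₁ + ΔV₂ = 1.643 × 10^7 m³

ΔV ≈ 1.64 × 10^7 m³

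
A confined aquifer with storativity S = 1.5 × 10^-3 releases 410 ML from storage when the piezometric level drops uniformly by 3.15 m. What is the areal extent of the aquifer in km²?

ΔV = 410 ML = 4.1 × 10^5 m³
A = ΔV / (S × Δh) = 4.1 × 10^5 / (0.0015 × 3.15) = 8.677 × 10^7 m²
A = 8.677 × 10^7 m² = 86.77 km²

A ≈ 86.8 km²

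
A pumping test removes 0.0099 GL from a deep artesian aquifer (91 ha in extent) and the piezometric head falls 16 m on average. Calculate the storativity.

S ≈ 6.8 × 10^-4

A = 91 ha = 9.1 × 10^5 m²
ΔV = 0.0099 GL = 9900 m³
S = ΔV / (A × Δh) = 9900 m³ / (9.1 × 10^5 m² × 16 m) = 6.799 × 10^-4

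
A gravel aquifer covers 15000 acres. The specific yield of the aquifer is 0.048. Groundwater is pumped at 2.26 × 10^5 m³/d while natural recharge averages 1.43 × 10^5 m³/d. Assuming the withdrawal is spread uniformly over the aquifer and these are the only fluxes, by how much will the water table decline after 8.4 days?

Δh ≈ 0.239 m

A = 15000 acres = 6.07 × 10^7 m²
Net abstraction = 2.26 × 10^5 − 1.43 × 10^5 = 83000 m³/d
ΔV = Q × t = 83000 m³/d × 8.4 d = 6.972 × 10^5 m³
Δh = ΔV / (Sy × A) = 6.972 × 10^5 / (0.048 × 6.07 × 10^7) = 0.2393 m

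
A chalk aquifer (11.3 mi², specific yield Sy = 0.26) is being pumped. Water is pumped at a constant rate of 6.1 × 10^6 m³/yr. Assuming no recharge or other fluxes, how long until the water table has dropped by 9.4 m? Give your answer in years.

t ≈ 11.7 years

A = 11.3 mi² = 2.927 × 10^7 m²
ΔV = Sy × A × Δh = 0.26 × 2.927 × 10^7 × 9.4 = 7.153 × 10^7 m³
Q = 6.1 × 10^6 m³/yr = 16710 m³/d
t = ΔV / Q = 7.153 × 10^7 m³ / 16710 m³/d = 4280 d
t = 4280 d ≈ 11.73 years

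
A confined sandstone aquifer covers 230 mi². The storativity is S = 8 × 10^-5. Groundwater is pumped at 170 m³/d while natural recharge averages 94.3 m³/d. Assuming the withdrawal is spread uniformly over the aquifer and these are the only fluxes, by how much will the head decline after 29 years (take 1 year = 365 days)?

Δh ≈ 16.8 m

A = 230 mi² = 5.957 × 10^8 m²
Net abstraction = 170 − 94.3 = 75.7 m³/d
t = 29 years = 10580 d
ΔV = Q × t = 75.7 m³/d × 10580 d = 8.013 × 10^5 m³
Δh = ΔV / (S × A) = 8.013 × 10^5 / (8 × 10^-5 × 5.957 × 10^8) = 16.81 m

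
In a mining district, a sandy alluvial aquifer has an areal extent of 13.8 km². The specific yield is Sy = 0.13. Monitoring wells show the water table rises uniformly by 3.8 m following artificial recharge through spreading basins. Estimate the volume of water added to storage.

A = 13.8 km² = 1.38 × 10^7 m²
ΔV = Sy × A × Δh = 0.13 × 1.38 × 10^7 m² × 3.8 m = 6.817 × 10^6 m³

ΔV ≈ 6.82 × 10^6 m³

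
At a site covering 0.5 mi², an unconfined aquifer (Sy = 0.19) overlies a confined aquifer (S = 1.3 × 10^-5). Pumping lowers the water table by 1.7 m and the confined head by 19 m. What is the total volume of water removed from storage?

ΔV ≈ 4.19 × 10^5 m³

A = 0.5 mi² = 1.295 × 10^6 m²
Unconfined: ΔV_u = Sy × A × Δh_u = 0.19 × 1.295 × 10^6 × 1.7 = 4.183 × 10^5 m³
Confined: ΔV_c = S × A × Δh_c = 1.3 × 10^-5 × 1.295 × 10^6 × 19 = 319.9 m³
Total ΔV = 4.183 × 10^5 + 319.9 = 4.186 × 10^5 m³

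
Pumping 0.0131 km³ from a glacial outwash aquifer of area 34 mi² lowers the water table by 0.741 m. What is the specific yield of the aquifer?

A = 34 mi² = 8.806 × 10^7 m²
ΔV = 0.0131 km³ = 1.31 × 10^7 m³
Sy = ΔV / (A × Δh) = 1.31 × 10^7 m³ / (8.806 × 10^7 m² × 0.741 m) = 0.2008

Sy ≈ 0.2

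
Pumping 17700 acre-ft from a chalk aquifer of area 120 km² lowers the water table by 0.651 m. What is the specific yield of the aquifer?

A = 120 km² = 1.2 × 10^8 m²
ΔV = 17700 acre-ft = 2.183 × 10^7 m³
Sy = ΔV / (A × Δh) = 2.183 × 10^7 m³ / (1.2 × 10^8 m² × 0.651 m) = 0.2795

Sy ≈ 0.28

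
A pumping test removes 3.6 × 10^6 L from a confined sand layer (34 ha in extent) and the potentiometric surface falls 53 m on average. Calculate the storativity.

A = 34 ha = 3.4 × 10^5 m²
ΔV = 3.6 × 10^6 L = 3600 m³
S = ΔV / (A × Δh) = 3600 m³ / (3.4 × 10^5 m² × 53 m) = 1.998 × 10^-4

S ≈ 2 × 10^-4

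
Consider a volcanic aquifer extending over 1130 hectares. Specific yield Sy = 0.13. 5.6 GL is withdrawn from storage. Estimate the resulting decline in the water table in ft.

Δh ≈ 12.5 ft

A = 1130 hectares = 1.13 × 10^7 m²
ΔV = 5.6 GL = 5.6 × 10^6 m³
Δh = ΔV / (Sy × A) = 5.6 × 10^6 m³ / (0.13 × 1.13 × 10^7 m²) = 3.812 m
Δh = 3.812 m = 12.51 ft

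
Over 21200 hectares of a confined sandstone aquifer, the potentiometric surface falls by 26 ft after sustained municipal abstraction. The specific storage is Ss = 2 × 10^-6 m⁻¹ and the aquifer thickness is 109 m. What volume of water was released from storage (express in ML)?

ΔV ≈ 366 ML

S = Ss × b = 2 × 10^-6 m⁻¹ × 109 m = 2.18 × 10^-4
A = 21200 hectares = 2.12 × 10^8 m²
Δh = 26 ft = 7.925 m
ΔV = S × A × Δh = 2.18 × 10^-4 × 2.12 × 10^8 m² × 7.925 m = 3.663 × 10^5 m³
ΔV = 3.663 × 10^5 m³ = 366.3 ML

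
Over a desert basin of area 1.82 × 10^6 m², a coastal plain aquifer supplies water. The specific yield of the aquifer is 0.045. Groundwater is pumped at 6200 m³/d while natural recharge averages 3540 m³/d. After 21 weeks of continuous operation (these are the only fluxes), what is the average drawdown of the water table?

Net abstraction = 6200 − 3540 = 2660 m³/d
t = 21 weeks = 147 d
ΔV = Q × t = 2660 m³/d × 147 d = 3.91 × 10^5 m³
Δh = ΔV / (Sy × A) = 3.91 × 10^5 / (0.045 × 1.82 × 10^6) = 4.774 m

Δh ≈ 4.77 m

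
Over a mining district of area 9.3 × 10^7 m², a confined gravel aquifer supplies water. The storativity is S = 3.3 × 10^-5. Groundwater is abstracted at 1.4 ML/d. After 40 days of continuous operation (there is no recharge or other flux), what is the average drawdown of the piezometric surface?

Q = 1.4 ML/d = 1400 m³/d
ΔV = Q × t = 1400 m³/d × 40 d = 56000 m³
Δh = ΔV / (S × A) = 56000 / (3.3 × 10^-5 × 9.3 × 10^7) = 18.25 m

Δh ≈ 18.2 m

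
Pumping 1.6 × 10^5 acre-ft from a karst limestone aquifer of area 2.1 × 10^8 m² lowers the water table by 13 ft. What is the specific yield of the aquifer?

Sy ≈ 0.24

Δh = 13 ft = 3.962 m
ΔV = 1.6 × 10^5 acre-ft = 1.974 × 10^8 m³
Sy = ΔV / (A × Δh) = 1.974 × 10^8 m³ / (2.1 × 10^8 m² × 3.962 m) = 0.2372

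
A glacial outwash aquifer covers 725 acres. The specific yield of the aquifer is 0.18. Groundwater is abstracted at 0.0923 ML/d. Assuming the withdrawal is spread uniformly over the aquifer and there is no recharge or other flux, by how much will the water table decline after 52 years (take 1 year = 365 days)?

A = 725 acres = 2.934 × 10^6 m²
Q = 0.0923 ML/d = 92.3 m³/d
t = 52 years = 18980 d
ΔV = Q × t = 92.3 m³/d × 18980 d = 1.752 × 10^6 m³
Δh = ΔV / (Sy × A) = 1.752 × 10^6 / (0.18 × 2.934 × 10^6) = 3.317 m

Δh ≈ 3.32 m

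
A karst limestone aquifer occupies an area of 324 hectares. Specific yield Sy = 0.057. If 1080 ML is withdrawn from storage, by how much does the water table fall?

A = 324 hectares = 3.24 × 10^6 m²
ΔV = 1080 ML = 1.08 × 10^6 m³
Δh = ΔV / (Sy × A) = 1.08 × 10^6 m³ / (0.057 × 3.24 × 10^6 m²) = 5.848 m

Δh ≈ 5.85 m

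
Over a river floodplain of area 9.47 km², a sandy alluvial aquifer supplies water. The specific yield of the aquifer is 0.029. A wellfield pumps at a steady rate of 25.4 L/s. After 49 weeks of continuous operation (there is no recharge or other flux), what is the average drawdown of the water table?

A = 9.47 km² = 9.47 × 10^6 m²
Q = 25.4 L/s = 2195 m³/d
t = 49 weeks = 343 d
ΔV = Q × t = 2195 m³/d × 343 d = 7.527 × 10^5 m³
Δh = ΔV / (Sy × A) = 7.527 × 10^5 / (0.029 × 9.47 × 10^6) = 2.741 m

Δh ≈ 2.74 m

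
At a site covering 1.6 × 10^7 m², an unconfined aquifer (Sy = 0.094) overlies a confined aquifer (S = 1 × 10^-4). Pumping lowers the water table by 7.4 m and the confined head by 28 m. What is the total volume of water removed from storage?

ΔV ≈ 1.12 × 10^7 m³

Unconfined: ΔV_u = Sy × A × Δh_u = 0.094 × 1.6 × 10^7 × 7.4 = 1.113 × 10^7 m³
Confined: ΔV_c = S × A × Δh_c = 1 × 10^-4 × 1.6 × 10^7 × 28 = 44800 m³
Total ΔV = 1.113 × 10^7 + 44800 = 1.117 × 10^7 m³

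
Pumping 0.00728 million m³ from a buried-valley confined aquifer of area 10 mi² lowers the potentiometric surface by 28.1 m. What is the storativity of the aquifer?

A = 10 mi² = 2.59 × 10^7 m²
ΔV = 0.00728 million m³ = 7280 m³
S = ΔV / (A × Δh) = 7280 m³ / (2.59 × 10^7 m² × 28.1 m) = 1 × 10^-5

S ≈ 1 × 10^-5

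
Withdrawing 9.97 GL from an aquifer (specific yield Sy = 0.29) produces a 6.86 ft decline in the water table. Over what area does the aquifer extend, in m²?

A ≈ 1.64 × 10^7 m²

Δh = 6.86 ft = 2.091 m
ΔV = 9.97 GL = 9.97 × 10^6 m³
A = ΔV / (Sy × Δh) = 9.97 × 10^6 / (0.29 × 2.091) = 1.644 × 10^7 m²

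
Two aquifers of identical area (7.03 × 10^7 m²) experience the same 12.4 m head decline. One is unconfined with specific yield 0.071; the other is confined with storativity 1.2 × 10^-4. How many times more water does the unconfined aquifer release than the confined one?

Unconfined: ΔV_u = Sy × A × Δh = 0.071 × 7.03 × 10^7 × 12.4 = 6.189 × 10^7 m³
Confined: ΔV_c = S × A × Δh = 1.2 × 10^-4 × 7.03 × 10^7 × 12.4 = 1.046 × 10^5 m³
Ratio = ΔV_u / ΔV_c = Sy / S = 0.071 / 1.2 × 10^-4 = 591.7

ΔV_u / ΔV_c ≈ 592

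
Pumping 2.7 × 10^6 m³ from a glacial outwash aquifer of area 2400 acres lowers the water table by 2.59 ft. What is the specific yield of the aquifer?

Sy ≈ 0.35

A = 2400 acres = 9.712 × 10^6 m²
Δh = 2.59 ft = 0.7894 m
Sy = ΔV / (A × Δh) = 2.7 × 10^6 m³ / (9.712 × 10^6 m² × 0.7894 m) = 0.3521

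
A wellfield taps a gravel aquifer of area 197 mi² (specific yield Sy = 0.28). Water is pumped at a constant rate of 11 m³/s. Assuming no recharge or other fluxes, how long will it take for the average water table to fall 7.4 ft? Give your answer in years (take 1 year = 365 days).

t ≈ 0.929 years

A = 197 mi² = 5.102 × 10^8 m²
Δh = 7.4 ft = 2.256 m
ΔV = Sy × A × Δh = 0.28 × 5.102 × 10^8 × 2.256 = 3.222 × 10^8 m³
Q = 11 m³/s = 9.504 × 10^5 m³/d
t = ΔV / Q = 3.222 × 10^8 m³ / 9.504 × 10^5 m³/d = 339 d
t = 339 d ≈ 0.9289 years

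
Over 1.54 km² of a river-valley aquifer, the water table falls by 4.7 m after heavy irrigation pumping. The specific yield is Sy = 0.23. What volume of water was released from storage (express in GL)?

ΔV ≈ 1.66 GL

A = 1.54 km² = 1.54 × 10^6 m²
ΔV = Sy × A × Δh = 0.23 × 1.54 × 10^6 m² × 4.7 m = 1.665 × 10^6 m³
ΔV = 1.665 × 10^6 m³ = 1.665 GL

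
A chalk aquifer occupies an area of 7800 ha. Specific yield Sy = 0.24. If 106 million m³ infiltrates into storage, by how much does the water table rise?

Δh ≈ 5.66 m

A = 7800 ha = 7.8 × 10^7 m²
ΔV = 106 million m³ = 1.06 × 10^8 m³
Δh = ΔV / (Sy × A) = 1.06 × 10^8 m³ / (0.24 × 7.8 × 10^7 m²) = 5.662 m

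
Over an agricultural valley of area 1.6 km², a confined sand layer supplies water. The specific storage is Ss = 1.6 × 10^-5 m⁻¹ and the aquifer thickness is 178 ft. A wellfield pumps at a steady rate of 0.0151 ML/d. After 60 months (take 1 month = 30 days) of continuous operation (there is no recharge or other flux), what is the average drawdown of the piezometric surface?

Δh ≈ 19.6 m

b = 178 ft = 54.25 m
S = Ss × b = 1.6 × 10^-5 m⁻¹ × 54.25 m = 8.681 × 10^-4
A = 1.6 km² = 1.6 × 10^6 m²
Q = 0.0151 ML/d = 15.1 m³/d
t = 60 months = 1800 d
ΔV = Q × t = 15.1 m³/d × 1800 d = 27180 m³
Δh = ΔV / (S × A) = 27180 / (8.681 × 10^-4 × 1.6 × 10^6) = 19.57 m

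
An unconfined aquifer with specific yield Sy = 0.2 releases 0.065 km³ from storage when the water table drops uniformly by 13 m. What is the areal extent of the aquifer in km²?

ΔV = 0.065 km³ = 6.5 × 10^7 m³
A = ΔV / (Sy × Δh) = 6.5 × 10^7 / (0.2 × 13) = 2.5 × 10^7 m²
A = 2.5 × 10^7 m² = 25 km²

A ≈ 25 km²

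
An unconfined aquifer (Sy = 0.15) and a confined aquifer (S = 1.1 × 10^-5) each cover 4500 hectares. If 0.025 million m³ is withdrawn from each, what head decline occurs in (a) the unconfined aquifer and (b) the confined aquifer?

Δh_u ≈ 0.0037 m; Δh_c ≈ 50.5 m

A = 4500 hectares = 4.5 × 10^7 m²
ΔV = 0.025 million m³ = 25000 m³
Unconfined: Δh_u = ΔV/(Sy·A) = 25000/(0.15 × 4.5 × 10^7) = 0.003704 m
Confined: Δh_c = ΔV/(S·A) = 25000/(1.1 × 10^-5 × 4.5 × 10^7) = 50.51 m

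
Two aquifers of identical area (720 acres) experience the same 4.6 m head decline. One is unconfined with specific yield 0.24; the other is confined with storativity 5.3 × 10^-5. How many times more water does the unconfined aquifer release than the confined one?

A = 720 acres = 2.914 × 10^6 m²
Unconfined: ΔV_u = Sy × A × Δh = 0.24 × 2.914 × 10^6 × 4.6 = 3.217 × 10^6 m³
Confined: ΔV_c = S × A × Δh = 5.3 × 10^-5 × 2.914 × 10^6 × 4.6 = 710.4 m³
Ratio = ΔV_u / ΔV_c = Sy / S = 0.24 / 5.3 × 10^-5 = 4528

ΔV_u / ΔV_c ≈ 4530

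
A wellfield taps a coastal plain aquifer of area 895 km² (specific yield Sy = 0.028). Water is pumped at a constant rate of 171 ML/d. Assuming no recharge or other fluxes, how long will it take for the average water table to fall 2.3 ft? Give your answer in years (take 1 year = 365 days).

t ≈ 0.281 years

A = 895 km² = 8.95 × 10^8 m²
Δh = 2.3 ft = 0.701 m
ΔV = Sy × A × Δh = 0.028 × 8.95 × 10^8 × 0.701 = 1.757 × 10^7 m³
Q = 171 ML/d = 1.71 × 10^5 m³/d
t = ΔV / Q = 1.757 × 10^7 m³ / 1.71 × 10^5 m³/d = 102.7 d
t = 102.7 d ≈ 0.2815 years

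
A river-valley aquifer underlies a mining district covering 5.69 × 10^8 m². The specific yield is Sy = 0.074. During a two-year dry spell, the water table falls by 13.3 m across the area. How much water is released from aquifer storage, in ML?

ΔV ≈ 5.6 × 10^5 ML

ΔV = Sy × A × Δh = 0.074 × 5.69 × 10^8 m² × 13.3 m = 5.6 × 10^8 m³
ΔV = 5.6 × 10^8 m³ = 5.6 × 10^5 ML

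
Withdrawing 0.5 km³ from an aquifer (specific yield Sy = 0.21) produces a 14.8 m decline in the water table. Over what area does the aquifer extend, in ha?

A ≈ 16100 ha

ΔV = 0.5 km³ = 5 × 10^8 m³
A = ΔV / (Sy × Δh) = 5 × 10^8 / (0.21 × 14.8) = 1.609 × 10^8 m²
A = 1.609 × 10^8 m² = 16090 ha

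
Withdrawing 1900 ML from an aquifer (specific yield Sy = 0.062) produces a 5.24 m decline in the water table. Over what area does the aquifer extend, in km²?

ΔV = 1900 ML = 1.9 × 10^6 m³
A = ΔV / (Sy × Δh) = 1.9 × 10^6 / (0.062 × 5.24) = 5.848 × 10^6 m²
A = 5.848 × 10^6 m² = 5.848 km²

A ≈ 5.85 km²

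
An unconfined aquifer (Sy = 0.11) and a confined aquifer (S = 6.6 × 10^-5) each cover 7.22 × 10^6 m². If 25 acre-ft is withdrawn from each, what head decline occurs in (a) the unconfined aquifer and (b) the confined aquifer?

ΔV = 25 acre-ft = 30840 m³
Unconfined: Δh_u = ΔV/(Sy·A) = 30840/(0.11 × 7.22 × 10^6) = 0.03883 m
Confined: Δh_c = ΔV/(S·A) = 30840/(6.6 × 10^-5 × 7.22 × 10^6) = 64.71 m

Δh_u ≈ 0.0388 m; Δh_c ≈ 64.7 m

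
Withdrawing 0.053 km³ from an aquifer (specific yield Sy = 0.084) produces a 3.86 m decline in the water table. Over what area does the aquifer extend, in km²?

A ≈ 163 km²

ΔV = 0.053 km³ = 5.3 × 10^7 m³
A = ΔV / (Sy × Δh) = 5.3 × 10^7 / (0.084 × 3.86) = 1.635 × 10^8 m²
A = 1.635 × 10^8 m² = 163.5 km²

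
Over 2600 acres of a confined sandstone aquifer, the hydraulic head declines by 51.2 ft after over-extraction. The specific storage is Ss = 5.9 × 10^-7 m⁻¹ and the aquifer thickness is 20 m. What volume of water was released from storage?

S = Ss × b = 5.9 × 10^-7 m⁻¹ × 20 m = 1.18 × 10^-5
A = 2600 acres = 1.052 × 10^7 m²
Δh = 51.2 ft = 15.61 m
ΔV = S × A × Δh = 1.18 × 10^-5 × 1.052 × 10^7 m² × 15.61 m = 1938 m³

ΔV ≈ 1940 m³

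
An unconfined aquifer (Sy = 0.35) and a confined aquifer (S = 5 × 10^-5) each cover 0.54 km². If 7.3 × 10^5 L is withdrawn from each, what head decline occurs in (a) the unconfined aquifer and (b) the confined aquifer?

Δh_u ≈ 0.00386 m; Δh_c ≈ 27 m

A = 0.54 km² = 5.4 × 10^5 m²
ΔV = 7.3 × 10^5 L = 730 m³
Unconfined: Δh_u = ΔV/(Sy·A) = 730/(0.35 × 5.4 × 10^5) = 0.003862 m
Confined: Δh_c = ΔV/(S·A) = 730/(5 × 10^-5 × 5.4 × 10^5) = 27.04 m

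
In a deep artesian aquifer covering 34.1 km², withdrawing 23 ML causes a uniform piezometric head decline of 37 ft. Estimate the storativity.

A = 34.1 km² = 3.41 × 10^7 m²
Δh = 37 ft = 11.28 m
ΔV = 23 ML = 23000 m³
S = ΔV / (A × Δh) = 23000 m³ / (3.41 × 10^7 m² × 11.28 m) = 5.981 × 10^-5

S ≈ 6 × 10^-5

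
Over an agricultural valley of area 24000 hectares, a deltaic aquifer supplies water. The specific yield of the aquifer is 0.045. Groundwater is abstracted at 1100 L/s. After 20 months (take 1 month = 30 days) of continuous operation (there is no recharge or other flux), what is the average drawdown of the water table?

Δh ≈ 5.28 m

A = 24000 hectares = 2.4 × 10^8 m²
Q = 1100 L/s = 95040 m³/d
t = 20 months = 600 d
ΔV = Q × t = 95040 m³/d × 600 d = 5.702 × 10^7 m³
Δh = ΔV / (Sy × A) = 5.702 × 10^7 / (0.045 × 2.4 × 10^8) = 5.28 m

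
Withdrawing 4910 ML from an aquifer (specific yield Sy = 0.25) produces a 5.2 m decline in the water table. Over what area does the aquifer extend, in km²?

ΔV = 4910 ML = 4.91 × 10^6 m³
A = ΔV / (Sy × Δh) = 4.91 × 10^6 / (0.25 × 5.2) = 3.777 × 10^6 m²
A = 3.777 × 10^6 m² = 3.777 km²

A ≈ 3.78 km²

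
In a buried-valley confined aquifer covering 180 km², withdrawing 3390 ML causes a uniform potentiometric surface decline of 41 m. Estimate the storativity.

A = 180 km² = 1.8 × 10^8 m²
ΔV = 3390 ML = 3.39 × 10^6 m³
S = ΔV / (A × Δh) = 3.39 × 10^6 m³ / (1.8 × 10^8 m² × 41 m) = 4.593 × 10^-4

S ≈ 4.6 × 10^-4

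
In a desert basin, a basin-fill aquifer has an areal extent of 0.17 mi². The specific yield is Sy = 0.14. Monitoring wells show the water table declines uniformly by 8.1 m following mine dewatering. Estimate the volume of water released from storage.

A = 0.17 mi² = 4.403 × 10^5 m²
ΔV = Sy × A × Δh = 0.14 × 4.403 × 10^5 m² × 8.1 m = 4.993 × 10^5 m³

ΔV ≈ 4.99 × 10^5 m³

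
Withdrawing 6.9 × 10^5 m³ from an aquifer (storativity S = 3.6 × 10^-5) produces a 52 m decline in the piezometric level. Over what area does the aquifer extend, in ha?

A = ΔV / (S × Δh) = 6.9 × 10^5 / (3.6 × 10^-5 × 52) = 3.686 × 10^8 m²
A = 3.686 × 10^8 m² = 36860 ha

A ≈ 36900 ha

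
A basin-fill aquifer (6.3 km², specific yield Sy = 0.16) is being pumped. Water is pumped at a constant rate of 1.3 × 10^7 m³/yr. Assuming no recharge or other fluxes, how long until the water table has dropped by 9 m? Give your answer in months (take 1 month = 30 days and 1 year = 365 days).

A = 6.3 km² = 6.3 × 10^6 m²
ΔV = Sy × A × Δh = 0.16 × 6.3 × 10^6 × 9 = 9.072 × 10^6 m³
Q = 1.3 × 10^7 m³/yr = 35620 m³/d
t = ΔV / Q = 9.072 × 10^6 m³ / 35620 m³/d = 254.7 d
t = 254.7 d ≈ 8.49 months

t ≈ 8.49 months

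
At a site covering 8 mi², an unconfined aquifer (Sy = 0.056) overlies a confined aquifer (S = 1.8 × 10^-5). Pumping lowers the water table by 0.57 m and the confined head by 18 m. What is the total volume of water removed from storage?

ΔV ≈ 6.68 × 10^5 m³

A = 8 mi² = 2.072 × 10^7 m²
Unconfined: ΔV_u = Sy × A × Δh_u = 0.056 × 2.072 × 10^7 × 0.57 = 6.614 × 10^5 m³
Confined: ΔV_c = S × A × Δh_c = 1.8 × 10^-5 × 2.072 × 10^7 × 18 = 6713 m³
Total ΔV = 6.614 × 10^5 + 6713 = 6.681 × 10^5 m³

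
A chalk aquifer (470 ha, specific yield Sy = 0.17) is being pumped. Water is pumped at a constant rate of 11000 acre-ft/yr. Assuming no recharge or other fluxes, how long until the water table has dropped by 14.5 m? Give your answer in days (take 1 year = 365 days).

t ≈ 312 days

A = 470 ha = 4.7 × 10^6 m²
ΔV = Sy × A × Δh = 0.17 × 4.7 × 10^6 × 14.5 = 1.159 × 10^7 m³
Q = 11000 acre-ft/yr = 37170 m³/d
t = ΔV / Q = 1.159 × 10^7 m³ / 37170 m³/d = 311.7 d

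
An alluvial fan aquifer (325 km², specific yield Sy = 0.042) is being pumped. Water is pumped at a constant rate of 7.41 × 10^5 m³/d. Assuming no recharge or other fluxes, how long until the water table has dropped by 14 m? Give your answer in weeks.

t ≈ 36.8 weeks

A = 325 km² = 3.25 × 10^8 m²
ΔV = Sy × A × Δh = 0.042 × 3.25 × 10^8 × 14 = 1.911 × 10^8 m³
t = ΔV / Q = 1.911 × 10^8 m³ / 7.41 × 10^5 m³/d = 257.9 d
t = 257.9 d ≈ 36.84 weeks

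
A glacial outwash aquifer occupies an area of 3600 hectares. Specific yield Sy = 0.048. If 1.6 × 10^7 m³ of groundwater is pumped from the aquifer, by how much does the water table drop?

A = 3600 hectares = 3.6 × 10^7 m²
Δh = ΔV / (Sy × A) = 1.6 × 10^7 m³ / (0.048 × 3.6 × 10^7 m²) = 9.259 m

Δh ≈ 9.26 m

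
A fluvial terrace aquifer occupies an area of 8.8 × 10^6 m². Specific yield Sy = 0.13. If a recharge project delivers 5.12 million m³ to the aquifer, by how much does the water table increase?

Δh ≈ 4.48 m

ΔV = 5.12 million m³ = 5.12 × 10^6 m³
Δh = ΔV / (Sy × A) = 5.12 × 10^6 m³ / (0.13 × 8.8 × 10^6 m²) = 4.476 m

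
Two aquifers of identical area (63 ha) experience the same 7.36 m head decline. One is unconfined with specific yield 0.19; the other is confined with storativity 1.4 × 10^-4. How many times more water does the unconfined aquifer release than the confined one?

ΔV_u / ΔV_c ≈ 1360

A = 63 ha = 6.3 × 10^5 m²
Unconfined: ΔV_u = Sy × A × Δh = 0.19 × 6.3 × 10^5 × 7.36 = 8.81 × 10^5 m³
Confined: ΔV_c = S × A × Δh = 1.4 × 10^-4 × 6.3 × 10^5 × 7.36 = 649.2 m³
Ratio = ΔV_u / ΔV_c = Sy / S = 0.19 / 1.4 × 10^-4 = 1357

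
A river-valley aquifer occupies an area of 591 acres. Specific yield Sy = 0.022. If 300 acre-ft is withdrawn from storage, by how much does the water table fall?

Δh ≈ 7.03 m

A = 591 acres = 2.392 × 10^6 m²
ΔV = 300 acre-ft = 3.7 × 10^5 m³
Δh = ΔV / (Sy × A) = 3.7 × 10^5 m³ / (0.022 × 2.392 × 10^6 m²) = 7.033 m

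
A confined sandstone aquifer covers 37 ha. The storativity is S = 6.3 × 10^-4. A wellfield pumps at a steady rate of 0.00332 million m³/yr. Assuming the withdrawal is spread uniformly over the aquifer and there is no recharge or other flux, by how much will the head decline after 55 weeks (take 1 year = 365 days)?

A = 37 ha = 3.7 × 10^5 m²
Q = 0.00332 million m³/yr = 9.096 m³/d
t = 55 weeks = 385 d
ΔV = Q × t = 9.096 m³/d × 385 d = 3502 m³
Δh = ΔV / (S × A) = 3502 / (6.3 × 10^-4 × 3.7 × 10^5) = 15.02 m

Δh ≈ 15 m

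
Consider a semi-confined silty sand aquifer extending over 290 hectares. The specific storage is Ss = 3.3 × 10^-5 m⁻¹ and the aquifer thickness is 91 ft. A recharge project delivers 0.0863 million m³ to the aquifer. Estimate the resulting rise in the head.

Δh ≈ 32.5 m

b = 91 ft = 27.74 m
S = Ss × b = 3.3 × 10^-5 m⁻¹ × 27.74 m = 9.153 × 10^-4
A = 290 hectares = 2.9 × 10^6 m²
ΔV = 0.0863 million m³ = 86300 m³
Δh = ΔV / (S × A) = 86300 m³ / (9.153 × 10^-4 × 2.9 × 10^6 m²) = 32.51 m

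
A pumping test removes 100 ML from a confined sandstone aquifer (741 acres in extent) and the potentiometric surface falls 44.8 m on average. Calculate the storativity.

S ≈ 7.4 × 10^-4

A = 741 acres = 2.999 × 10^6 m²
ΔV = 100 ML = 1 × 10^5 m³
S = ΔV / (A × Δh) = 1 × 10^5 m³ / (2.999 × 10^6 m² × 44.8 m) = 7.444 × 10^-4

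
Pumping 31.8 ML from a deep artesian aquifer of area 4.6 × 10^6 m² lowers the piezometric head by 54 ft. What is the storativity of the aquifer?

S ≈ 4.2 × 10^-4

Δh = 54 ft = 16.46 m
ΔV = 31.8 ML = 31800 m³
S = ΔV / (A × Δh) = 31800 m³ / (4.6 × 10^6 m² × 16.46 m) = 4.2 × 10^-4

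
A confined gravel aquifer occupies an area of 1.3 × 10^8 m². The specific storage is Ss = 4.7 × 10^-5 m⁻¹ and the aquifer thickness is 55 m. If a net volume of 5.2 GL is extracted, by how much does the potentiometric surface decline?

Δh ≈ 15.5 m

S = Ss × b = 4.7 × 10^-5 m⁻¹ × 55 m = 2.585 × 10^-3
ΔV = 5.2 GL = 5.2 × 10^6 m³
Δh = ΔV / (S × A) = 5.2 × 10^6 m³ / (0.002585 × 1.3 × 10^8 m²) = 15.47 m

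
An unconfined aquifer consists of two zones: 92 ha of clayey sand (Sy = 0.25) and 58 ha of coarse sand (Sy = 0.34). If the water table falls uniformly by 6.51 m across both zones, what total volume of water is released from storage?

A₁ = 92 ha = 9.2 × 10^5 m²; A₂ = 58 ha = 5.8 × 10^5 m²
ΔV₁ = 0.25 × 9.2 × 10^5 × 6.51 = 1.497 × 10^6 m³
ΔV₂ = 0.34 × 5.8 × 10^5 × 6.51 = 1.284 × 10^6 m³
ΔV = ΔV₁ + ΔV₂ = 2.781 × 10^6 m³

ΔV ≈ 2.78 × 10^6 m³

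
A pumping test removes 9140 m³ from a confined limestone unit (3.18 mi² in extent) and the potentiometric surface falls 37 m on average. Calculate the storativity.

S ≈ 3 × 10^-5

A = 3.18 mi² = 8.236 × 10^6 m²
S = ΔV / (A × Δh) = 9140 m³ / (8.236 × 10^6 m² × 37 m) = 2.999 × 10^-5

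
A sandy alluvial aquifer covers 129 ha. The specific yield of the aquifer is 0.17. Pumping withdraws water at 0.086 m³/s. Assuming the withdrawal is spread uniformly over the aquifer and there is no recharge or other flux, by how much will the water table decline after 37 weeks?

A = 129 ha = 1.29 × 10^6 m²
Q = 0.086 m³/s = 7430 m³/d
t = 37 weeks = 259 d
ΔV = Q × t = 7430 m³/d × 259 d = 1.924 × 10^6 m³
Δh = ΔV / (Sy × A) = 1.924 × 10^6 / (0.17 × 1.29 × 10^6) = 8.776 m

Δh ≈ 8.78 m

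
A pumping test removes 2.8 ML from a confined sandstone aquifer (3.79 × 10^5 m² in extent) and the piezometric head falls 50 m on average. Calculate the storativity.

ΔV = 2.8 ML = 2800 m³
S = ΔV / (A × Δh) = 2800 m³ / (3.79 × 10^5 m² × 50 m) = 1.478 × 10^-4

S ≈ 1.5 × 10^-4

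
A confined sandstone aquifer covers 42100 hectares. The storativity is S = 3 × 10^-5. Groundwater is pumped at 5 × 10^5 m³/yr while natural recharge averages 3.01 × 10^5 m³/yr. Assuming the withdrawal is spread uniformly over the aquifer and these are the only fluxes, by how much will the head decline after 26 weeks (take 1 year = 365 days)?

Δh ≈ 7.86 m

A = 42100 hectares = 4.21 × 10^8 m²
Net abstraction = 5 × 10^5 − 3.01 × 10^5 = 1.99 × 10^5 m³/yr
Q_net = 1.99 × 10^5 m³/yr = 545.2 m³/d
t = 26 weeks = 182 d
ΔV = Q × t = 545.2 m³/d × 182 d = 99230 m³
Δh = ΔV / (S × A) = 99230 / (3 × 10^-5 × 4.21 × 10^8) = 7.856 m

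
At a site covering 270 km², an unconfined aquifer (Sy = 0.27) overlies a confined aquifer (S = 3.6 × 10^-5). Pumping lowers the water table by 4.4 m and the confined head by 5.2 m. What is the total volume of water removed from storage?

A = 270 km² = 2.7 × 10^8 m²
Unconfined: ΔV_u = Sy × A × Δh_u = 0.27 × 2.7 × 10^8 × 4.4 = 3.208 × 10^8 m³
Confined: ΔV_c = S × A × Δh_c = 3.6 × 10^-5 × 2.7 × 10^8 × 5.2 = 50540 m³
Total ΔV = 3.208 × 10^8 + 50540 = 3.208 × 10^8 m³

ΔV ≈ 3.21 × 10^8 m³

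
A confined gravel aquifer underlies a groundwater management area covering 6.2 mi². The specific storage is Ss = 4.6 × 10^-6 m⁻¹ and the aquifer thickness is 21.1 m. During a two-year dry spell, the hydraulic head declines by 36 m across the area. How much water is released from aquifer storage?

S = Ss × b = 4.6 × 10^-6 m⁻¹ × 21.1 m = 9.706 × 10^-5
A = 6.2 mi² = 1.606 × 10^7 m²
ΔV = S × A × Δh = 9.706 × 10^-5 × 1.606 × 10^7 m² × 36 m = 56110 m³

ΔV ≈ 56100 m³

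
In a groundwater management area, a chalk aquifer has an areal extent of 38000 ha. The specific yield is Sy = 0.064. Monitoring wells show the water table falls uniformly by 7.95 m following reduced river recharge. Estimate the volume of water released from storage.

A = 38000 ha = 3.8 × 10^8 m²
ΔV = Sy × A × Δh = 0.064 × 3.8 × 10^8 m² × 7.95 m = 1.933 × 10^8 m³

ΔV ≈ 1.93 × 10^8 m³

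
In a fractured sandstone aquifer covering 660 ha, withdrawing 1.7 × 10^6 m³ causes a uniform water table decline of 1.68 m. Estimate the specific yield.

Sy ≈ 0.15

A = 660 ha = 6.6 × 10^6 m²
Sy = ΔV / (A × Δh) = 1.7 × 10^6 m³ / (6.6 × 10^6 m² × 1.68 m) = 0.1533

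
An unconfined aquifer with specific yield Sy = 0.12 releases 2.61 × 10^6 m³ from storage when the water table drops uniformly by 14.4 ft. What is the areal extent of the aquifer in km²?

A ≈ 4.96 km²

Δh = 14.4 ft = 4.389 m
A = ΔV / (Sy × Δh) = 2.61 × 10^6 / (0.12 × 4.389) = 4.955 × 10^6 m²
A = 4.955 × 10^6 m² = 4.955 km²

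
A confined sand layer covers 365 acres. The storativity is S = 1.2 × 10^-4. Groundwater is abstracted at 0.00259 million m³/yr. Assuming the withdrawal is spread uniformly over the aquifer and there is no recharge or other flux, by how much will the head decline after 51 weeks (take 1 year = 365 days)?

Δh ≈ 14.3 m

A = 365 acres = 1.477 × 10^6 m²
Q = 0.00259 million m³/yr = 7.096 m³/d
t = 51 weeks = 357 d
ΔV = Q × t = 7.096 m³/d × 357 d = 2533 m³
Δh = ΔV / (S × A) = 2533 / (1.2 × 10^-4 × 1.477 × 10^6) = 14.29 m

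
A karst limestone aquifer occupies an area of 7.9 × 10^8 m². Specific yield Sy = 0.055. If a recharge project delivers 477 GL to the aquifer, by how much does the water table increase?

ΔV = 477 GL = 4.77 × 10^8 m³
Δh = ΔV / (Sy × A) = 4.77 × 10^8 m³ / (0.055 × 7.9 × 10^8 m²) = 10.98 m

Δh ≈ 11 m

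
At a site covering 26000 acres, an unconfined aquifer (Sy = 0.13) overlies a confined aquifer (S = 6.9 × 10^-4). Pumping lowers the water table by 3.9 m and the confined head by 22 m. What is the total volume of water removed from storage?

ΔV ≈ 5.49 × 10^7 m³

A = 26000 acres = 1.052 × 10^8 m²
Unconfined: ΔV_u = Sy × A × Δh_u = 0.13 × 1.052 × 10^8 × 3.9 = 5.335 × 10^7 m³
Confined: ΔV_c = S × A × Δh_c = 6.9 × 10^-4 × 1.052 × 10^8 × 22 = 1.597 × 10^6 m³
Total ΔV = 5.335 × 10^7 + 1.597 × 10^6 = 5.494 × 10^7 m³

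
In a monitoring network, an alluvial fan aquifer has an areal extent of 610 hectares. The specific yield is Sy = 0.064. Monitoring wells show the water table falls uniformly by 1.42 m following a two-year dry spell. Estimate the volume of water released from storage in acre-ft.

A = 610 hectares = 6.1 × 10^6 m²
ΔV = Sy × A × Δh = 0.064 × 6.1 × 10^6 m² × 1.42 m = 5.544 × 10^5 m³
ΔV = 5.544 × 10^5 m³ = 449.4 acre-ft

ΔV ≈ 449 acre-ft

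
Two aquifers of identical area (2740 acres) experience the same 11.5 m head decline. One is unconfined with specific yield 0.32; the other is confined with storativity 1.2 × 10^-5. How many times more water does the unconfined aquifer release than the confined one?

A = 2740 acres = 1.109 × 10^7 m²
Unconfined: ΔV_u = Sy × A × Δh = 0.32 × 1.109 × 10^7 × 11.5 = 4.081 × 10^7 m³
Confined: ΔV_c = S × A × Δh = 1.2 × 10^-5 × 1.109 × 10^7 × 11.5 = 1530 m³
Ratio = ΔV_u / ΔV_c = Sy / S = 0.32 / 1.2 × 10^-5 = 26670

ΔV_u / ΔV_c ≈ 26700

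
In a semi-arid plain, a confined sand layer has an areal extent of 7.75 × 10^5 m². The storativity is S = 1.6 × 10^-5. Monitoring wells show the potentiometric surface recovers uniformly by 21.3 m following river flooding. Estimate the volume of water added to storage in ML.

ΔV = S × A × Δh = 1.6 × 10^-5 × 7.75 × 10^5 m² × 21.3 m = 264.1 m³
ΔV = 264.1 m³ = 0.2641 ML

ΔV ≈ 0.264 ML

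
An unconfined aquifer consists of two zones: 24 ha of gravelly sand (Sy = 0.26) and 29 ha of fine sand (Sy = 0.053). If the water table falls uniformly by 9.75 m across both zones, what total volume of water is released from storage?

ΔV ≈ 7.58 × 10^5 m³

A₁ = 24 ha = 2.4 × 10^5 m²; A₂ = 29 ha = 2.9 × 10^5 m²
ΔV₁ = 0.26 × 2.4 × 10^5 × 9.75 = 6.084 × 10^5 m³
ΔV₂ = 0.053 × 2.9 × 10^5 × 9.75 = 1.499 × 10^5 m³
ΔV = ΔV₁ + ΔV₂ = 7.583 × 10^5 m³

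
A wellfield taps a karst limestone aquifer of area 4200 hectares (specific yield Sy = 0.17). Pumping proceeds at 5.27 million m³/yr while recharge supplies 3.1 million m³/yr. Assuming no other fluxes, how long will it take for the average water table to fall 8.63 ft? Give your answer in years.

A = 4200 hectares = 4.2 × 10^7 m²
Δh = 8.63 ft = 2.63 m
ΔV = Sy × A × Δh = 0.17 × 4.2 × 10^7 × 2.63 = 1.878 × 10^7 m³
Net withdrawal = 5.27 − 3.1 = 2.17 million m³/yr = 5945 m³/d
t = ΔV / Q = 1.878 × 10^7 m³ / 5945 m³/d = 3159 d
t = 3159 d ≈ 8.655 years

t ≈ 8.65 years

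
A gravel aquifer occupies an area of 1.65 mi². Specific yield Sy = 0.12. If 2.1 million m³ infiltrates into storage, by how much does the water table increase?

Δh ≈ 4.1 m

A = 1.65 mi² = 4.273 × 10^6 m²
ΔV = 2.1 million m³ = 2.1 × 10^6 m³
Δh = ΔV / (Sy × A) = 2.1 × 10^6 m³ / (0.12 × 4.273 × 10^6 m²) = 4.095 m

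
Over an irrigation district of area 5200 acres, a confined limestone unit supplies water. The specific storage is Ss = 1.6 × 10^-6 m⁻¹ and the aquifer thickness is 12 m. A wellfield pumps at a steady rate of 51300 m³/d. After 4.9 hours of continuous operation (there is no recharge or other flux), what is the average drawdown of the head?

Δh ≈ 25.9 m

S = Ss × b = 1.6 × 10^-6 m⁻¹ × 12 m = 1.92 × 10^-5
A = 5200 acres = 2.104 × 10^7 m²
t = 4.9 hours = 0.2042 d
ΔV = Q × t = 51300 m³/d × 0.2042 d = 10470 m³
Δh = ΔV / (S × A) = 10470 / (1.92 × 10^-5 × 2.104 × 10^7) = 25.92 m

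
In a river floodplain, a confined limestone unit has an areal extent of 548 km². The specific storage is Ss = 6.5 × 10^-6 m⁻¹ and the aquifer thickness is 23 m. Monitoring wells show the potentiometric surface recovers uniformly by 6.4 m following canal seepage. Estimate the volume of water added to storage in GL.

ΔV ≈ 0.524 GL

S = Ss × b = 6.5 × 10^-6 m⁻¹ × 23 m = 1.495 × 10^-4
A = 548 km² = 5.48 × 10^8 m²
ΔV = S × A × Δh = 1.495 × 10^-4 × 5.48 × 10^8 m² × 6.4 m = 5.243 × 10^5 m³
ΔV = 5.243 × 10^5 m³ = 0.5243 GL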